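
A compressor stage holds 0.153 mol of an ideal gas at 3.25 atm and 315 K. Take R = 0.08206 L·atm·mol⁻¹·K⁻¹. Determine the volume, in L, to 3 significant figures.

PV = nRT ⇒ V = nRT/P = (0.153 × 0.08206 × 315) / 3.25

V ≈ 1.22 L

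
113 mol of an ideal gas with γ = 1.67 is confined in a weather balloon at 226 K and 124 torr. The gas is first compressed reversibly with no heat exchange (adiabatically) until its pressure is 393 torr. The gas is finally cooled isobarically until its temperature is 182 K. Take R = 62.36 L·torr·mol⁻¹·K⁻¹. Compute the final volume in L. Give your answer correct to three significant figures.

V₃ ≈ 3.26e+03 L

From PV = nRT: V₁ = nRT₁/P₁ = 1.284e+04 L.
Adiabatic (γ = 1.67), T V^(γ−1) and P V^γ constant: T₂ = T₁·(P₂/P₁)^((γ−1)/γ) = 359.0 K; V₂ = V₁·(P₁/P₂)^(1/γ) = 6437 L.
P constant ⇒ V ∝ T: P₃ = P₂; V₃ = V₂·(T₃/T₂) = 3263 L.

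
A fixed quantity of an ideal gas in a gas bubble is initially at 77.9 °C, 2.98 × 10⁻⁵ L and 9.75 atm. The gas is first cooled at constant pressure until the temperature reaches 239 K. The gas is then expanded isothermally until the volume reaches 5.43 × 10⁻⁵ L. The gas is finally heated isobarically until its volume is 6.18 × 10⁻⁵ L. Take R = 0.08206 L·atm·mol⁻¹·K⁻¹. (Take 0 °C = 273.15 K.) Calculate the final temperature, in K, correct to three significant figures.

T₄ ≈ 272 K

Convert: T₁ = 351.0 K.
Isobaric, so V/T is constant: P₂ = P₁; V₂ = V₁·(T₂/T₁) = 2.029e-05 L.
T constant ⇒ Boyle's law P V = const: T₃ = T₂; P₃ = P₂·(V₂/V₃) = 3.643 atm.
P constant ⇒ V ∝ T: P₄ = P₃; T₄ = T₃·(V₄/V₃) = 272.0 K.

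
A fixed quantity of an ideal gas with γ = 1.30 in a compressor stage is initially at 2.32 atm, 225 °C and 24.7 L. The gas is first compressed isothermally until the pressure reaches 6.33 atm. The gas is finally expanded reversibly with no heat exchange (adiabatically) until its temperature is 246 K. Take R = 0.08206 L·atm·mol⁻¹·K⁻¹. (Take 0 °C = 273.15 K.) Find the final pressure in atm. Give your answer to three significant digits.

Convert: T₁ = 498.1 K.
T constant ⇒ Boyle's law P V = const: T₂ = T₁; V₂ = V₁·(P₁/P₂) = 9.053 L.
Adiabatic (γ = 1.30), T V^(γ−1) and P V^γ constant: P₃ = P₂·(T₃/T₂)^(γ/(γ−1)) = 0.2976 atm; V₃ = V₂·(T₂/T₃)^(1/(γ−1)) = 95.10 L.

P₃ ≈ 0.298 atm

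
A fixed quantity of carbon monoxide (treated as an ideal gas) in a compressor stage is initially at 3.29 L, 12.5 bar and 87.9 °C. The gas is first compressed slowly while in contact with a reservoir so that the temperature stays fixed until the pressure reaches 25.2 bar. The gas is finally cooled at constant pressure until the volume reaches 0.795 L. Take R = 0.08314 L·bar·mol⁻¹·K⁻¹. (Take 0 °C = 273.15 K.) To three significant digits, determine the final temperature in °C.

T₃ ≈ -97.3 °C

Convert: T₁ = 361.0 K.
Isothermal, so P V is constant: T₂ = T₁; V₂ = V₁·(P₁/P₂) = 1.632 L.
Isobaric, so V/T is constant: P₃ = P₂; T₃ = T₂·(V₃/V₂) = 175.9 K.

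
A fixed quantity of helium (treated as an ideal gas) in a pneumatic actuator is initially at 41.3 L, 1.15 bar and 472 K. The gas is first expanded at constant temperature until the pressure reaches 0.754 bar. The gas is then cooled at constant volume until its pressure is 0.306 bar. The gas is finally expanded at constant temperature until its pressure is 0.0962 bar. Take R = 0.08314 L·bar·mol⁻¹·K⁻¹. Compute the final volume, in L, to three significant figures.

T constant ⇒ Boyle's law P V = const: T₂ = T₁; V₂ = V₁·(P₁/P₂) = 62.99 L.
V constant ⇒ P ∝ T: V₃ = V₂; T₃ = T₂·(P₃/P₂) = 191.6 K.
Isothermal, so P V is constant: T₄ = T₃; V₄ = V₃·(P₃/P₄) = 200.4 L.

V₄ ≈ 200 L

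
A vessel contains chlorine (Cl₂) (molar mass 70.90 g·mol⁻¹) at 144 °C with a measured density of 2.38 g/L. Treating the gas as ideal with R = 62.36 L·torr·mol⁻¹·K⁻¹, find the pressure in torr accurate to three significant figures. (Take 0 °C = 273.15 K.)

P ≈ 873 torr

ρ = PM/(RT) ⇒ P = ρRT/M = (2.38 × 62.36 × 417.1) / 70.90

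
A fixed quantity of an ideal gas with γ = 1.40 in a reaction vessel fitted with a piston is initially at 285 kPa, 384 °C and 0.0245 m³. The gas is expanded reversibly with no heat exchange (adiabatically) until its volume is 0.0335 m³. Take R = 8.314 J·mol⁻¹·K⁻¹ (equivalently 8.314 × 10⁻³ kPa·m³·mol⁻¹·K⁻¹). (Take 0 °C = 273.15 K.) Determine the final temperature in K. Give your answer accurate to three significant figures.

T₂ ≈ 580 K

Convert: T₁ = 657.1 K.
Adiabatic (γ = 1.40), T V^(γ−1) and P V^γ constant: T₂ = T₁·(V₁/V₂)^(γ−1) = 579.8 K; P₂ = P₁·(V₁/V₂)^γ = 183.9 kPa.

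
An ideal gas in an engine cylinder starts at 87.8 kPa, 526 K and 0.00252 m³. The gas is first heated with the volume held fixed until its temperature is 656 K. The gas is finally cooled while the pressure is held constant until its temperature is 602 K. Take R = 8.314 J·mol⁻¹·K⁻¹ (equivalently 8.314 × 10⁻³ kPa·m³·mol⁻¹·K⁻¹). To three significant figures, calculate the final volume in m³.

V₃ ≈ 0.00231 m³

V constant ⇒ P ∝ T: V₂ = V₁; P₂ = P₁·(T₂/T₁) = 109.5 kPa.
Isobaric, so V/T is constant: P₃ = P₂; V₃ = V₂·(T₃/T₂) = 0.002313 m³.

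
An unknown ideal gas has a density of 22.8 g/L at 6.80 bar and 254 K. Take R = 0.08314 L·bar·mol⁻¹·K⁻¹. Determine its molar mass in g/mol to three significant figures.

M ≈ 70.8 g/mol

ρ = PM/(RT) ⇒ M = ρRT/P = (22.8 × 0.08314 × 254.0) / 6.80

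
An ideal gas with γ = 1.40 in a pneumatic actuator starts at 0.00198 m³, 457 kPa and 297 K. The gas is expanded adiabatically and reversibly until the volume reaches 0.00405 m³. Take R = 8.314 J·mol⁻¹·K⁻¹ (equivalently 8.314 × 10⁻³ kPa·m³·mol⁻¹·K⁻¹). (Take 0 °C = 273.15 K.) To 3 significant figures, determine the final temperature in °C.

Adiabatic (γ = 1.40), T V^(γ−1) and P V^γ constant: T₂ = T₁·(V₁/V₂)^(γ−1) = 223.1 K; P₂ = P₁·(V₁/V₂)^γ = 167.8 kPa.

T₂ ≈ -50.1 °C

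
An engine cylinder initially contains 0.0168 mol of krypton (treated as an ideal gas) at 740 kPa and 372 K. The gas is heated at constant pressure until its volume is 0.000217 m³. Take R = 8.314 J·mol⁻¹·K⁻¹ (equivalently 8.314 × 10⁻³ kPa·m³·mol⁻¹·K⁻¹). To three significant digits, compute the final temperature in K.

T₂ ≈ 1.15e+03 K

From PV = nRT: V₁ = nRT₁/P₁ = 7.022e-05 m³.
P constant ⇒ V ∝ T: P₂ = P₁; T₂ = T₁·(V₂/V₁) = 1150 K.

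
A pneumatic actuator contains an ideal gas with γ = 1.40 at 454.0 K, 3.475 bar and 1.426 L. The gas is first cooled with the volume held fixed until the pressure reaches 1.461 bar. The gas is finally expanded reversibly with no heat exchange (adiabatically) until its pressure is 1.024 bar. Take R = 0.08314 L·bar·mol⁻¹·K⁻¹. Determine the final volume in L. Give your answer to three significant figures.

V constant ⇒ P ∝ T: V₂ = V₁; T₂ = T₁·(P₂/P₁) = 190.9 K.
Reversible adiabatic, γ = 1.40: T₃ = T₂·(P₃/P₂)^((γ−1)/γ) = 172.4 K; V₃ = V₂·(P₂/P₃)^(1/γ) = 1.838 L.

V₃ ≈ 1.84 L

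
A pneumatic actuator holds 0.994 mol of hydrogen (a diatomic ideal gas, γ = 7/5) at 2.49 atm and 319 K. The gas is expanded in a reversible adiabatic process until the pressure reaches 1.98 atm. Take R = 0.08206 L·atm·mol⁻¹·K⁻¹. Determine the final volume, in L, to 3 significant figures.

V₂ ≈ 12.3 L

From PV = nRT: V₁ = nRT₁/P₁ = 10.45 L.
Adiabatic (γ = 7/5), T V^(γ−1) and P V^γ constant: T₂ = T₁·(P₂/P₁)^((γ−1)/γ) = 298.8 K; V₂ = V₁·(P₁/P₂)^(1/γ) = 12.31 L.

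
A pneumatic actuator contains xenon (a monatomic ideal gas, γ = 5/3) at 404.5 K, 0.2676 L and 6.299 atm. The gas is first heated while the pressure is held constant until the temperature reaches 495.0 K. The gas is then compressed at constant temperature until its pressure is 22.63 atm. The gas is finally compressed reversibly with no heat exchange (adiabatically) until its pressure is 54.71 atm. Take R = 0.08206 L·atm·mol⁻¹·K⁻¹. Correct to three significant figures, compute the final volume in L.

P constant ⇒ V ∝ T: P₂ = P₁; V₂ = V₁·(T₂/T₁) = 0.3275 L.
T constant ⇒ Boyle's law P V = const: T₃ = T₂; V₃ = V₂·(P₂/P₃) = 0.09115 L.
Reversible adiabatic, γ = 5/3: T₄ = T₃·(P₄/P₃)^((γ−1)/γ) = 704.6 K; V₄ = V₃·(P₃/P₄)^(1/γ) = 0.05367 L.

V₄ ≈ 0.0537 L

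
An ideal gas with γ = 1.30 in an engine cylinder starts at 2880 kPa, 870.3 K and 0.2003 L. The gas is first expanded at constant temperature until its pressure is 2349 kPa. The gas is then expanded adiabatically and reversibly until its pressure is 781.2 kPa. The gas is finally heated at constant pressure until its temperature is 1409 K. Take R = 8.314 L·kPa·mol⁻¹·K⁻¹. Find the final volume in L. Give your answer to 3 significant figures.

V₄ ≈ 1.20 L

T constant ⇒ Boyle's law P V = const: T₂ = T₁; V₂ = V₁·(P₁/P₂) = 0.2456 L.
Adiabatic (γ = 1.30), T V^(γ−1) and P V^γ constant: T₃ = T₂·(P₃/P₂)^((γ−1)/γ) = 675.0 K; V₃ = V₂·(P₂/P₃)^(1/γ) = 0.5728 L.
P constant ⇒ V ∝ T: P₄ = P₃; V₄ = V₃·(T₄/T₃) = 1.196 L.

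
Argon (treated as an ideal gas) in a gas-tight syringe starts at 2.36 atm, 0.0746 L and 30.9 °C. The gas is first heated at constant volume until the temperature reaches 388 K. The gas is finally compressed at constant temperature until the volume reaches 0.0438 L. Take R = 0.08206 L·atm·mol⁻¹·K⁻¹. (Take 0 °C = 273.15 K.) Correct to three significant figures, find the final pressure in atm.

P₃ ≈ 5.13 atm

Convert: T₁ = 304.0 K.
Isochoric, so P/T is constant: V₂ = V₁; P₂ = P₁·(T₂/T₁) = 3.012 atm.
T constant ⇒ Boyle's law P V = const: T₃ = T₂; P₃ = P₂·(V₂/V₃) = 5.129 atm.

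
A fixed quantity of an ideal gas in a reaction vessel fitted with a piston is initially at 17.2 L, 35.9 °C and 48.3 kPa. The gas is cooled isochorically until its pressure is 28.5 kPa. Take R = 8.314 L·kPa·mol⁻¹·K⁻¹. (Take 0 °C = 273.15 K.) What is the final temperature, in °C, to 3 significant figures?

Convert: T₁ = 309.0 K.
V constant ⇒ P ∝ T: V₂ = V₁; T₂ = T₁·(P₂/P₁) = 182.4 K.

T₂ ≈ -90.8 °C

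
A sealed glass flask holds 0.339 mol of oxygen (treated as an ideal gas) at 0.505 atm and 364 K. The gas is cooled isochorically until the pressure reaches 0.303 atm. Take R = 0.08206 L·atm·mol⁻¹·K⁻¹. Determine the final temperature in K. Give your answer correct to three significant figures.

T₂ ≈ 218 K

From PV = nRT: V₁ = nRT₁/P₁ = 20.05 L.
V constant ⇒ P ∝ T: V₂ = V₁; T₂ = T₁·(P₂/P₁) = 218.4 K.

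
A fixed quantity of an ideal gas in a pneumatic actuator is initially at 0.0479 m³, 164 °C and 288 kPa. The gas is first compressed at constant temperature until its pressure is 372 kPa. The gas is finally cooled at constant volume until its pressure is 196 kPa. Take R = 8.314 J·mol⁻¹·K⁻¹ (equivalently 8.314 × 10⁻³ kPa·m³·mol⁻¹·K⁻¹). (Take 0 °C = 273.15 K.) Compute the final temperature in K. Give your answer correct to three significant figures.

T₃ ≈ 230 K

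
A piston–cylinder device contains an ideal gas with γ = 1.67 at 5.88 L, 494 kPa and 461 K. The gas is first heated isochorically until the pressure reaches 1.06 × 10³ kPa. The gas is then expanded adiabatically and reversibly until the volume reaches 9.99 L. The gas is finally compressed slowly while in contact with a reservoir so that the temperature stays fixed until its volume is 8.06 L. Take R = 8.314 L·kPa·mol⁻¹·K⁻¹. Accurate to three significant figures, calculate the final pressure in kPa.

P₄ ≈ 542 kPa

Isochoric, so P/T is constant: V₂ = V₁; T₂ = T₁·(P₂/P₁) = 989.2 K.
Adiabatic (γ = 1.67), T V^(γ−1) and P V^γ constant: T₃ = T₂·(V₂/V₃)^(γ−1) = 693.5 K; P₃ = P₂·(V₂/V₃)^γ = 437.4 kPa.
Isothermal, so P V is constant: T₄ = T₃; P₄ = P₃·(V₃/V₄) = 542.2 kPa.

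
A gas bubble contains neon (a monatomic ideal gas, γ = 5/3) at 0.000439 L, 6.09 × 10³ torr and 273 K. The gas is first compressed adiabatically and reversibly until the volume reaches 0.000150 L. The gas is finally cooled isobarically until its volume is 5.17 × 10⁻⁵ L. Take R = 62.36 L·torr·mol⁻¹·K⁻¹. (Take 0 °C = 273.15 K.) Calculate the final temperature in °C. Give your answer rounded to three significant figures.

Reversible adiabatic, γ = 5/3: T₂ = T₁·(V₁/V₂)^(γ−1) = 558.6 K; P₂ = P₁·(V₁/V₂)^γ = 3.647e+04 torr.
P constant ⇒ V ∝ T: P₃ = P₂; T₃ = T₂·(V₃/V₂) = 192.5 K.

T₃ ≈ -80.6 °C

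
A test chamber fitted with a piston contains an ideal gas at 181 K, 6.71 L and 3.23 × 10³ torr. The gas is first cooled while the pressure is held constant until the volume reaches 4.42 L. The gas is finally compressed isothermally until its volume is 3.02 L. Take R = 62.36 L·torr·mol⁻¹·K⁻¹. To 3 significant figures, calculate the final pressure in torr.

P constant ⇒ V ∝ T: P₂ = P₁; T₂ = T₁·(V₂/V₁) = 119.2 K.
T constant ⇒ Boyle's law P V = const: T₃ = T₂; P₃ = P₂·(V₂/V₃) = 4727 torr.

P₃ ≈ 4.73e+03 torr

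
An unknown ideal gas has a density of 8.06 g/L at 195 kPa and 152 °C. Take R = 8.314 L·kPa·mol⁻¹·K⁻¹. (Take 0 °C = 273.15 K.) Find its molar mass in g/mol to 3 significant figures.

M ≈ 146 g/mol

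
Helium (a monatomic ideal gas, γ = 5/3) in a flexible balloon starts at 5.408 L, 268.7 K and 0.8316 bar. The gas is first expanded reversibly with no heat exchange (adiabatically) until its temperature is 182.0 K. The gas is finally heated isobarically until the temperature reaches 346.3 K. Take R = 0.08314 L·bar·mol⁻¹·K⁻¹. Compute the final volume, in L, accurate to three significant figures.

Adiabatic (γ = 5/3), T V^(γ−1) and P V^γ constant: P₂ = P₁·(T₂/T₁)^(γ/(γ−1)) = 0.3140 bar; V₂ = V₁·(T₁/T₂)^(1/(γ−1)) = 9.701 L.
P constant ⇒ V ∝ T: P₃ = P₂; V₃ = V₂·(T₃/T₂) = 18.46 L.

V₃ ≈ 18.5 L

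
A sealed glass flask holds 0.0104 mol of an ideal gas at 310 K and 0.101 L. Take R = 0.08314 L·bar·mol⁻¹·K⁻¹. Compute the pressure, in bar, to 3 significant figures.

P ≈ 2.65 bar

PV = nRT ⇒ P = nRT/V = (0.0104 × 0.08314 × 310) / 0.101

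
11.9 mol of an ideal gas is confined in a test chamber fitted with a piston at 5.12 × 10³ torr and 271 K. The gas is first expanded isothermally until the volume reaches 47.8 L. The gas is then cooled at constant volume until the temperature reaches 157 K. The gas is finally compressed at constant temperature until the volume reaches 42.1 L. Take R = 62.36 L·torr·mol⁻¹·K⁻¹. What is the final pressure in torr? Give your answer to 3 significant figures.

From PV = nRT: V₁ = nRT₁/P₁ = 39.28 L.
Isothermal, so P V is constant: T₂ = T₁; P₂ = P₁·(V₁/V₂) = 4207 torr.
Isochoric, so P/T is constant: V₃ = V₂; P₃ = P₂·(T₃/T₂) = 2437 torr.
Isothermal, so P V is constant: T₄ = T₃; P₄ = P₃·(V₃/V₄) = 2767 torr.

P₄ ≈ 2.77e+03 torr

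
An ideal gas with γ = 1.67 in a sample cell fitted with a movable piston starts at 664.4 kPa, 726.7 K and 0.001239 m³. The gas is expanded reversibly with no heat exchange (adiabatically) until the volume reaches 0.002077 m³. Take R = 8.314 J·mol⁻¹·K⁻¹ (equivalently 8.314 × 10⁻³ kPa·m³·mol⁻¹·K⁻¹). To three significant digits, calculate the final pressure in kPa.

P₂ ≈ 280 kPa

Reversible adiabatic, γ = 1.67: T₂ = T₁·(V₁/V₂)^(γ−1) = 514.1 K; P₂ = P₁·(V₁/V₂)^γ = 280.4 kPa.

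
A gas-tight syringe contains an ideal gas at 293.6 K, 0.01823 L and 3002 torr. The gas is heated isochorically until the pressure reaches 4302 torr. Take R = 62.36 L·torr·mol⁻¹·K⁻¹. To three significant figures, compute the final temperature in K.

Isochoric, so P/T is constant: V₂ = V₁; T₂ = T₁·(P₂/P₁) = 420.7 K.

T₂ ≈ 421 K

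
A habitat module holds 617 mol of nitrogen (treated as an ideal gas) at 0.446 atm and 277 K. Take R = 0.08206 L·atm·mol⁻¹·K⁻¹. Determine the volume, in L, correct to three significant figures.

V ≈ 3.14e+04 L

PV = nRT ⇒ V = nRT/P = (617 × 0.08206 × 277) / 0.446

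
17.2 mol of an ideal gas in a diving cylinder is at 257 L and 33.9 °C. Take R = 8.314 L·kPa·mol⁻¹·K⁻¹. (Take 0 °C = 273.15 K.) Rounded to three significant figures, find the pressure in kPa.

P ≈ 171 kPa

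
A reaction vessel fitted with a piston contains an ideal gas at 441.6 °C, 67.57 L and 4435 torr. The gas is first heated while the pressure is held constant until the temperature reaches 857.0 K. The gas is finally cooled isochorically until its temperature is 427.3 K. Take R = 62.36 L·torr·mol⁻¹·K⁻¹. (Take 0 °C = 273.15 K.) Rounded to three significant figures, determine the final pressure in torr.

P₃ ≈ 2.21e+03 torr

Convert: T₁ = 714.8 K.
Isobaric, so V/T is constant: P₂ = P₁; V₂ = V₁·(T₂/T₁) = 81.02 L.
V constant ⇒ P ∝ T: V₃ = V₂; P₃ = P₂·(T₃/T₂) = 2211 torr.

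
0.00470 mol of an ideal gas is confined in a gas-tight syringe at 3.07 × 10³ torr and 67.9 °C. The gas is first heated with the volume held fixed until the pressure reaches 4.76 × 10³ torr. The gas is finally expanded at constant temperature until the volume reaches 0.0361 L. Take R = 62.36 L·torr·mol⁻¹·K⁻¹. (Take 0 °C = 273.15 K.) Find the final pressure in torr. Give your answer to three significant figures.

Convert: T₁ = 341.0 K.
From PV = nRT: V₁ = nRT₁/P₁ = 0.03256 L.
V constant ⇒ P ∝ T: V₂ = V₁; T₂ = T₁·(P₂/P₁) = 528.8 K.
T constant ⇒ Boyle's law P V = const: T₃ = T₂; P₃ = P₂·(V₂/V₃) = 4293 torr.

P₃ ≈ 4.29e+03 torr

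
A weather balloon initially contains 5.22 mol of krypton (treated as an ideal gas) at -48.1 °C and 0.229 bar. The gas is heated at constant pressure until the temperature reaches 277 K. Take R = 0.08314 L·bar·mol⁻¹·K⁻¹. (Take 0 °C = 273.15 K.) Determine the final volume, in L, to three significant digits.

Convert: T₁ = 225.0 K.
From PV = nRT: V₁ = nRT₁/P₁ = 426.5 L.
P constant ⇒ V ∝ T: P₂ = P₁; V₂ = V₁·(T₂/T₁) = 525.0 L.

V₂ ≈ 525 L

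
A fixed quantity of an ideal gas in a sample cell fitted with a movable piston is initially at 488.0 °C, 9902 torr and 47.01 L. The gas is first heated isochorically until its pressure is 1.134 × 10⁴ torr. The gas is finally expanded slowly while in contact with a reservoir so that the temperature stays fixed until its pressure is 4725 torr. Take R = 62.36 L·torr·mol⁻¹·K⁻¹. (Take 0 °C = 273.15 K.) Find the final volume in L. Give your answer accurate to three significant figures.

Convert: T₁ = 761.1 K.
Isochoric, so P/T is constant: V₂ = V₁; T₂ = T₁·(P₂/P₁) = 871.7 K.
Isothermal, so P V is constant: T₃ = T₂; V₃ = V₂·(P₂/P₃) = 112.8 L.

V₃ ≈ 113 L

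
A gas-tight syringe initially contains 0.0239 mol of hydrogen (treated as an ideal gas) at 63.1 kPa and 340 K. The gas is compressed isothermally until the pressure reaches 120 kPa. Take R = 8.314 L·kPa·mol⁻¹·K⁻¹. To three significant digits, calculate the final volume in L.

V₂ ≈ 0.563 L

From PV = nRT: V₁ = nRT₁/P₁ = 1.071 L.
Isothermal, so P V is constant: T₂ = T₁; V₂ = V₁·(P₁/P₂) = 0.5630 L.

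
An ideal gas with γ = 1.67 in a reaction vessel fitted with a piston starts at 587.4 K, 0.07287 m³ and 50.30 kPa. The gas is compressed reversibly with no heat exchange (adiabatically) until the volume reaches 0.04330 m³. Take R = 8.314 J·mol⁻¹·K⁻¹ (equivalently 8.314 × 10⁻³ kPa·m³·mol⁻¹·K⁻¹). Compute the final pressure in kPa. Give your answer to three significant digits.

P₂ ≈ 120 kPa

Reversible adiabatic, γ = 1.67: T₂ = T₁·(V₁/V₂)^(γ−1) = 832.5 K; P₂ = P₁·(V₁/V₂)^γ = 120.0 kPa.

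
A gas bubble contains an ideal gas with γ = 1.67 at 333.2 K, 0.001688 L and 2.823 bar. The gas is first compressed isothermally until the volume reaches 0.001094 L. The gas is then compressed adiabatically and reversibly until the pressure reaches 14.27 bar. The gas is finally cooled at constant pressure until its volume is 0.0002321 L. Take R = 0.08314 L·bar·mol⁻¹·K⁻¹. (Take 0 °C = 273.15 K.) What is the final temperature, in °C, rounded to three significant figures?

T constant ⇒ Boyle's law P V = const: T₂ = T₁; P₂ = P₁·(V₁/V₂) = 4.356 bar.
Adiabatic (γ = 1.67), T V^(γ−1) and P V^γ constant: T₃ = T₂·(P₃/P₂)^((γ−1)/γ) = 536.4 K; V₃ = V₂·(P₂/P₃)^(1/γ) = 0.0005376 L.
P constant ⇒ V ∝ T: P₄ = P₃; T₄ = T₃·(V₄/V₃) = 231.6 K.

T₄ ≈ -41.6 °C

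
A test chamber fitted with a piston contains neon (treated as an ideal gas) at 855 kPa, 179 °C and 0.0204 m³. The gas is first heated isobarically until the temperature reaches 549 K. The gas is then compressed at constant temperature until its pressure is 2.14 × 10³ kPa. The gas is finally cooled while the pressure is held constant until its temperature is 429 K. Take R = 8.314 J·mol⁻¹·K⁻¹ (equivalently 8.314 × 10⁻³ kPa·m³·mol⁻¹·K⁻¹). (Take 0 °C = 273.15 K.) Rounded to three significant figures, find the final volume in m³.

V₄ ≈ 0.00773 m³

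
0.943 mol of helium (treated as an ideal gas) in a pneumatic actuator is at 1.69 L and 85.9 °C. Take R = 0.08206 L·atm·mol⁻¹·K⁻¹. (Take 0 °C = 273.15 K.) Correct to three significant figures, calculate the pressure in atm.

P ≈ 16.4 atm

Convert: T = 359.05 K.
PV = nRT ⇒ P = nRT/V = (0.943 × 0.08206 × 359.05) / 1.69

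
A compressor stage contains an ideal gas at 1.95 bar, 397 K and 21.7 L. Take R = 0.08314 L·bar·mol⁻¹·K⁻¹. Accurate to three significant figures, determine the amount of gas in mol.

PV = nRT ⇒ n = PV/(RT) = (1.95 × 21.7) / (0.08314 × 397)

n ≈ 1.28 mol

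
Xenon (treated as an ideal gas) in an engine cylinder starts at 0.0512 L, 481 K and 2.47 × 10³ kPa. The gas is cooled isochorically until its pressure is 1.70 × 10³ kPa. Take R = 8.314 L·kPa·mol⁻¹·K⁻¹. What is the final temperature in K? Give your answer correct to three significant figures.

T₂ ≈ 331 K

Isochoric, so P/T is constant: V₂ = V₁; T₂ = T₁·(P₂/P₁) = 331.1 K.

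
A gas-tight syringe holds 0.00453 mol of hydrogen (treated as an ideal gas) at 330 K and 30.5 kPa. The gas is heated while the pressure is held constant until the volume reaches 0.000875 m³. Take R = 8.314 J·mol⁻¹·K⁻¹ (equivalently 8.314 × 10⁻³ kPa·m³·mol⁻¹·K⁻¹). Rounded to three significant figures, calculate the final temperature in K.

T₂ ≈ 709 K

From PV = nRT: V₁ = nRT₁/P₁ = 0.0004075 m³.
Isobaric, so V/T is constant: P₂ = P₁; T₂ = T₁·(V₂/V₁) = 708.6 K.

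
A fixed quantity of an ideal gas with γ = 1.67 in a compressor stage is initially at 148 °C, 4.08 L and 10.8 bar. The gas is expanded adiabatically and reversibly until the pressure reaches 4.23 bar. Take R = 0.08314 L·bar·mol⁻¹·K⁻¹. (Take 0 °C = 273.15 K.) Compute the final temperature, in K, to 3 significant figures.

T₂ ≈ 289 K

Convert: T₁ = 421.1 K.
Reversible adiabatic, γ = 1.67: T₂ = T₁·(P₂/P₁)^((γ−1)/γ) = 289.1 K; V₂ = V₁·(P₁/P₂)^(1/γ) = 7.152 L.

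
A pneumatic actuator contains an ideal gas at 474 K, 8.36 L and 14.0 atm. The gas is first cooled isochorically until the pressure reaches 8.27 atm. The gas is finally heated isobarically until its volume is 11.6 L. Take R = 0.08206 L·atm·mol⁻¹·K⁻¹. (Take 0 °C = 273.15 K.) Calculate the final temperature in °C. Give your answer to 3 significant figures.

T₃ ≈ 115 °C

Isochoric, so P/T is constant: V₂ = V₁; T₂ = T₁·(P₂/P₁) = 280.0 K.
Isobaric, so V/T is constant: P₃ = P₂; T₃ = T₂·(V₃/V₂) = 388.5 K.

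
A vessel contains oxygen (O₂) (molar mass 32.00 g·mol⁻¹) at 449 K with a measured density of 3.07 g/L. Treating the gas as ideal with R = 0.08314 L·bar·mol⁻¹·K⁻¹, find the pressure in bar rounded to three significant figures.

ρ = PM/(RT) ⇒ P = ρRT/M = (3.07 × 0.08314 × 449.0) / 32.00

P ≈ 3.58 bar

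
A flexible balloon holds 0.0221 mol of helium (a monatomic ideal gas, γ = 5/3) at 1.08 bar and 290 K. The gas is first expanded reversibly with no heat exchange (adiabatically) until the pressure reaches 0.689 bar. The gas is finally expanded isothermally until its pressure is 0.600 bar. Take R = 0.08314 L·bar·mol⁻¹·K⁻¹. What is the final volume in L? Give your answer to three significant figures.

V₃ ≈ 0.742 L

From PV = nRT: V₁ = nRT₁/P₁ = 0.4934 L.
Reversible adiabatic, γ = 5/3: T₂ = T₁·(P₂/P₁)^((γ−1)/γ) = 242.3 K; V₂ = V₁·(P₁/P₂)^(1/γ) = 0.6461 L.
T constant ⇒ Boyle's law P V = const: T₃ = T₂; V₃ = V₂·(P₂/P₃) = 0.7419 L.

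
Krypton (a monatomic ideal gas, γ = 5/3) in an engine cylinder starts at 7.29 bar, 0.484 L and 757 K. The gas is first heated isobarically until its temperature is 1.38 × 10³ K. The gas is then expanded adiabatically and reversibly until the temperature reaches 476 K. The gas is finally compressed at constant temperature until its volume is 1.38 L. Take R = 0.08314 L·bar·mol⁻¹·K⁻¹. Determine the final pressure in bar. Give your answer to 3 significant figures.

P₄ ≈ 1.61 bar

P constant ⇒ V ∝ T: P₂ = P₁; V₂ = V₁·(T₂/T₁) = 0.8823 L.
Adiabatic (γ = 5/3), T V^(γ−1) and P V^γ constant: P₃ = P₂·(T₃/T₂)^(γ/(γ−1)) = 0.5094 bar; V₃ = V₂·(T₂/T₃)^(1/(γ−1)) = 4.355 L.
Isothermal, so P V is constant: T₄ = T₃; P₄ = P₃·(V₃/V₄) = 1.608 bar.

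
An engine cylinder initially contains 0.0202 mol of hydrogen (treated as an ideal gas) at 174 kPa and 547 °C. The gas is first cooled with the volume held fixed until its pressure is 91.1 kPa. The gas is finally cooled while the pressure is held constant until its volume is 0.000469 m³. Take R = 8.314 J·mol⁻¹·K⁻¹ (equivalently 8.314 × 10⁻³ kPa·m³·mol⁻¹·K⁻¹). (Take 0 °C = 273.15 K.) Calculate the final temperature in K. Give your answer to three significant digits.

Convert: T₁ = 820.1 K.
From PV = nRT: V₁ = nRT₁/P₁ = 0.0007916 m³.
Isochoric, so P/T is constant: V₂ = V₁; T₂ = T₁·(P₂/P₁) = 429.4 K.
P constant ⇒ V ∝ T: P₃ = P₂; T₃ = T₂·(V₃/V₂) = 254.4 K.

T₃ ≈ 254 K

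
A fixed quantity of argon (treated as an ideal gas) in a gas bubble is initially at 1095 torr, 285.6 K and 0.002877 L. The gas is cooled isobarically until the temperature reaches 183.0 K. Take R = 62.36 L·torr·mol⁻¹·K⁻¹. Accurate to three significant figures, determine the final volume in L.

V₂ ≈ 0.00184 L

Isobaric, so V/T is constant: P₂ = P₁; V₂ = V₁·(T₂/T₁) = 0.001843 L.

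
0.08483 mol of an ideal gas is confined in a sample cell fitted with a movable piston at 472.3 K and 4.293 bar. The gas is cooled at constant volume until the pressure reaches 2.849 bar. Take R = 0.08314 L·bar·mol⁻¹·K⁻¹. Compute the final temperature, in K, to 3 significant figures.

T₂ ≈ 313 K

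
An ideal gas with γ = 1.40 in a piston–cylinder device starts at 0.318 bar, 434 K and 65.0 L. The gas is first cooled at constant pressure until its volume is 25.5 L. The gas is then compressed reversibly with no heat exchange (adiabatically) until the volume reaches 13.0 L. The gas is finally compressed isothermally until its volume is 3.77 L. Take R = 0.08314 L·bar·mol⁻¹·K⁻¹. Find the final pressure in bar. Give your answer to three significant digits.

P constant ⇒ V ∝ T: P₂ = P₁; T₂ = T₁·(V₂/V₁) = 170.3 K.
Reversible adiabatic, γ = 1.40: T₃ = T₂·(V₂/V₃)^(γ−1) = 222.9 K; P₃ = P₂·(V₂/V₃)^γ = 0.8167 bar.
Isothermal, so P V is constant: T₄ = T₃; P₄ = P₃·(V₃/V₄) = 2.816 bar.

P₄ ≈ 2.82 bar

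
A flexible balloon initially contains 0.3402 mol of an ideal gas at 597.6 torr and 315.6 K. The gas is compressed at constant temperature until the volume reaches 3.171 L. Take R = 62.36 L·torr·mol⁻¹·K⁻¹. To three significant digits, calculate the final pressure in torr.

P₂ ≈ 2.11e+03 torr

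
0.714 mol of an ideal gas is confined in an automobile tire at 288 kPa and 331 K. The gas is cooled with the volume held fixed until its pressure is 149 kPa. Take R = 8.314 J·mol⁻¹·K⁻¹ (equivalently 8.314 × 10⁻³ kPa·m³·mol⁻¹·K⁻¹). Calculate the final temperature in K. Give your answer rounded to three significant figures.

From PV = nRT: V₁ = nRT₁/P₁ = 0.006823 m³.
Isochoric, so P/T is constant: V₂ = V₁; T₂ = T₁·(P₂/P₁) = 171.2 K.

T₂ ≈ 171 K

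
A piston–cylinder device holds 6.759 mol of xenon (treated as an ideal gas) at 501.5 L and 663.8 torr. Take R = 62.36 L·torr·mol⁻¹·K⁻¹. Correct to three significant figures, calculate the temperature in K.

T ≈ 790 K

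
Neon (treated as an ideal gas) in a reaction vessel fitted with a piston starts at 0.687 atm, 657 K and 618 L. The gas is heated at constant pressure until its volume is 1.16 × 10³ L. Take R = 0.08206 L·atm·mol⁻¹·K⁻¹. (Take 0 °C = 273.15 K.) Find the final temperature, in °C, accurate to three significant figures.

T₂ ≈ 960 °C

P constant ⇒ V ∝ T: P₂ = P₁; T₂ = T₁·(V₂/V₁) = 1233 K.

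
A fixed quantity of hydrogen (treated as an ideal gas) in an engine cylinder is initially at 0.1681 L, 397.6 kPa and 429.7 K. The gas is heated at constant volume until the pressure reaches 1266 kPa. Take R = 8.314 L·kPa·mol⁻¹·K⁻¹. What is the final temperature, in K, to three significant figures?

T₂ ≈ 1.37e+03 K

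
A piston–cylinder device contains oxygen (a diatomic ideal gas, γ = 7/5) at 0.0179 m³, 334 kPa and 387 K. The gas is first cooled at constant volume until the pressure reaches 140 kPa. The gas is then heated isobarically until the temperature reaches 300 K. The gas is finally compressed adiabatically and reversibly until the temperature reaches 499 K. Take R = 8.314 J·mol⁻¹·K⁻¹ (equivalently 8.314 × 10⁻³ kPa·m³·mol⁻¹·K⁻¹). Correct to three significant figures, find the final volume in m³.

V₄ ≈ 0.00928 m³

Isochoric, so P/T is constant: V₂ = V₁; T₂ = T₁·(P₂/P₁) = 162.2 K.
P constant ⇒ V ∝ T: P₃ = P₂; V₃ = V₂·(T₃/T₂) = 0.03310 m³.
Adiabatic (γ = 7/5), T V^(γ−1) and P V^γ constant: P₄ = P₃·(T₄/T₃)^(γ/(γ−1)) = 830.9 kPa; V₄ = V₃·(T₃/T₄)^(1/(γ−1)) = 0.009278 m³.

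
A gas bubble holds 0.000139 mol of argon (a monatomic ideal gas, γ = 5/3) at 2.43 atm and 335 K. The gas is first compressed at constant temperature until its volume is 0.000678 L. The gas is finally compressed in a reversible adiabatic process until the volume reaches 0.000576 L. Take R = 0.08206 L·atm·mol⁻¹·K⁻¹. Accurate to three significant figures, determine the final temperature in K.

T₃ ≈ 373 K

From PV = nRT: V₁ = nRT₁/P₁ = 0.001572 L.
Isothermal, so P V is constant: T₂ = T₁; P₂ = P₁·(V₁/V₂) = 5.636 atm.
Adiabatic (γ = 5/3), T V^(γ−1) and P V^γ constant: T₃ = T₂·(V₂/V₃)^(γ−1) = 373.5 K; P₃ = P₂·(V₂/V₃)^γ = 7.396 atm.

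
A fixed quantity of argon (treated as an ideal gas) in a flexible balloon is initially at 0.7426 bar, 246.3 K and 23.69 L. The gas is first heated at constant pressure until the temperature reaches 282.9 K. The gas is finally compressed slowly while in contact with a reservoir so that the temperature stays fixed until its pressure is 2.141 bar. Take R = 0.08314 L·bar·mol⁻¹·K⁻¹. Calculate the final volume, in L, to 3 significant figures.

V₃ ≈ 9.44 L

P constant ⇒ V ∝ T: P₂ = P₁; V₂ = V₁·(T₂/T₁) = 27.21 L.
T constant ⇒ Boyle's law P V = const: T₃ = T₂; V₃ = V₂·(P₂/P₃) = 9.438 L.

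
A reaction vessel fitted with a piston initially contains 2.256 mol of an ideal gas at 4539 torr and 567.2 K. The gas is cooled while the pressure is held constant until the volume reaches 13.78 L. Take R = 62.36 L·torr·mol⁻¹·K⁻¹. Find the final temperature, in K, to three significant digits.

T₂ ≈ 445 K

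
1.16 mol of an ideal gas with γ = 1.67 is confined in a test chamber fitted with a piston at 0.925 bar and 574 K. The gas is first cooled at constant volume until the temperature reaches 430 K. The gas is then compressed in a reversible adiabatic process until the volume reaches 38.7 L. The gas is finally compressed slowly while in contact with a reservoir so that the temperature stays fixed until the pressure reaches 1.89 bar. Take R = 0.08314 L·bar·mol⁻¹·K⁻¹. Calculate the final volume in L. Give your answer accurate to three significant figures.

V₄ ≈ 29.4 L

From PV = nRT: V₁ = nRT₁/P₁ = 59.85 L.
V constant ⇒ P ∝ T: V₂ = V₁; P₂ = P₁·(T₂/T₁) = 0.6929 bar.
Adiabatic (γ = 1.67), T V^(γ−1) and P V^γ constant: T₃ = T₂·(V₂/V₃)^(γ−1) = 575.9 K; P₃ = P₂·(V₂/V₃)^γ = 1.435 bar.
T constant ⇒ Boyle's law P V = const: T₄ = T₃; V₄ = V₃·(P₃/P₄) = 29.38 L.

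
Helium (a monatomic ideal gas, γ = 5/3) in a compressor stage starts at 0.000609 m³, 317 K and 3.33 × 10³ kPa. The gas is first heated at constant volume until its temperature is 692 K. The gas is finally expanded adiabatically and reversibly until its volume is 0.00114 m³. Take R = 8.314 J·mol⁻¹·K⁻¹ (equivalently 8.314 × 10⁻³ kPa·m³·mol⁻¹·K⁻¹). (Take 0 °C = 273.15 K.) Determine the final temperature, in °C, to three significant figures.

T₃ ≈ 182 °C

V constant ⇒ P ∝ T: V₂ = V₁; P₂ = P₁·(T₂/T₁) = 7269 kPa.
Reversible adiabatic, γ = 5/3: T₃ = T₂·(V₂/V₃)^(γ−1) = 455.6 K; P₃ = P₂·(V₂/V₃)^γ = 2557 kPa.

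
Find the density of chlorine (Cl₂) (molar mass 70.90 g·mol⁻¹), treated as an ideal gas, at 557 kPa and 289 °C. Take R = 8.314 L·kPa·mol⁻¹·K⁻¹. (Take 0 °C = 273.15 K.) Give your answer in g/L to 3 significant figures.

ρ = PM/(RT) = (557 × 70.90) / (8.314 × 562.1)

ρ ≈ 8.45 g/L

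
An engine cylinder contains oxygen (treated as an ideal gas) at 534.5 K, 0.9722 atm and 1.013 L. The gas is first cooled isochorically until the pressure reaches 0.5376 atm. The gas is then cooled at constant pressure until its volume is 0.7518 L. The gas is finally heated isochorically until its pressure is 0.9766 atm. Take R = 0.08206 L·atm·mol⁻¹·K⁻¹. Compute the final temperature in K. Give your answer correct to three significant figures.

T₄ ≈ 398 K

V constant ⇒ P ∝ T: V₂ = V₁; T₂ = T₁·(P₂/P₁) = 295.6 K.
P constant ⇒ V ∝ T: P₃ = P₂; T₃ = T₂·(V₃/V₂) = 219.4 K.
V constant ⇒ P ∝ T: V₄ = V₃; T₄ = T₃·(P₄/P₃) = 398.5 K.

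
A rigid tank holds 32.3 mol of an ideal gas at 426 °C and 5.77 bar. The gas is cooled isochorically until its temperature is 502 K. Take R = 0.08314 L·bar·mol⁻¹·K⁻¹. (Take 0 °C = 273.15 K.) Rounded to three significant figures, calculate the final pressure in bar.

P₂ ≈ 4.14 bar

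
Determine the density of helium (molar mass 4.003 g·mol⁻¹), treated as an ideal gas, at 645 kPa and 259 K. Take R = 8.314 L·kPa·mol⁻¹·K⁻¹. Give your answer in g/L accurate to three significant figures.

ρ ≈ 1.20 g/L

ρ = PM/(RT) = (645 × 4.003) / (8.314 × 259.0)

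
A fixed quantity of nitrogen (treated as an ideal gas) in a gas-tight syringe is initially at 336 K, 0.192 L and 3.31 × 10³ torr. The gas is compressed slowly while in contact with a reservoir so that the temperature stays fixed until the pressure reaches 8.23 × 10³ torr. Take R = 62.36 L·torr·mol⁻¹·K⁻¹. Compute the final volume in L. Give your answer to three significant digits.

V₂ ≈ 0.0772 L

Isothermal, so P V is constant: T₂ = T₁; V₂ = V₁·(P₁/P₂) = 0.07722 L.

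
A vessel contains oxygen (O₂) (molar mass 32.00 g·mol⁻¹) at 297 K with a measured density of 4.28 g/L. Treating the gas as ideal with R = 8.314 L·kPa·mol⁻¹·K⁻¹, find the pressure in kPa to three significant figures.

P ≈ 330 kPa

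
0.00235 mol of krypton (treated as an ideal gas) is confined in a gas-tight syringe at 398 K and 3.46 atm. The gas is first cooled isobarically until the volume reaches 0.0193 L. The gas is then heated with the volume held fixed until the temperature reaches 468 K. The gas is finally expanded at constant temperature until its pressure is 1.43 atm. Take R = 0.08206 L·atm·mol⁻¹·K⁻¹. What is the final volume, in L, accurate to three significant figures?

V₄ ≈ 0.0631 L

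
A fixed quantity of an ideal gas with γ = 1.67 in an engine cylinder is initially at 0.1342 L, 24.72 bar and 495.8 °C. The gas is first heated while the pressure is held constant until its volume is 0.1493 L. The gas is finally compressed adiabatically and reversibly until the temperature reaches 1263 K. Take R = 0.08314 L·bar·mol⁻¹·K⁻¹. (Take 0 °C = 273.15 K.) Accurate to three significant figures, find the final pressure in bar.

Convert: T₁ = 769.0 K.
P constant ⇒ V ∝ T: P₂ = P₁; T₂ = T₁·(V₂/V₁) = 855.5 K.
Reversible adiabatic, γ = 1.67: P₃ = P₂·(T₃/T₂)^(γ/(γ−1)) = 65.28 bar; V₃ = V₂·(T₂/T₃)^(1/(γ−1)) = 0.08347 L.

P₃ ≈ 65.3 bar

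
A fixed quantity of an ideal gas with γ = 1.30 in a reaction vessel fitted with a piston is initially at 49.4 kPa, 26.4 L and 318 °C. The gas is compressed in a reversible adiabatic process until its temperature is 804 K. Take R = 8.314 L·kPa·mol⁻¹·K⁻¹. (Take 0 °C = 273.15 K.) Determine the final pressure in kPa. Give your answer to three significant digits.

P₂ ≈ 187 kPa

Convert: T₁ = 591.1 K.
Reversible adiabatic, γ = 1.30: P₂ = P₁·(T₂/T₁)^(γ/(γ−1)) = 187.3 kPa; V₂ = V₁·(T₁/T₂)^(1/(γ−1)) = 9.471 L.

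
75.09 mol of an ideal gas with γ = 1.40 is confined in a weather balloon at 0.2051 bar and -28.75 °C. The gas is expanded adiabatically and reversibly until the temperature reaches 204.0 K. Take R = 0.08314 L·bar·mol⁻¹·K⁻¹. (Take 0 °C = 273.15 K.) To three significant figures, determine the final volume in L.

V₂ ≈ 1.17e+04 L

Convert: T₁ = 244.4 K.
From PV = nRT: V₁ = nRT₁/P₁ = 7439 L.
Reversible adiabatic, γ = 1.40: P₂ = P₁·(T₂/T₁)^(γ/(γ−1)) = 0.1090 bar; V₂ = V₁·(T₁/T₂)^(1/(γ−1)) = 1.169e+04 L.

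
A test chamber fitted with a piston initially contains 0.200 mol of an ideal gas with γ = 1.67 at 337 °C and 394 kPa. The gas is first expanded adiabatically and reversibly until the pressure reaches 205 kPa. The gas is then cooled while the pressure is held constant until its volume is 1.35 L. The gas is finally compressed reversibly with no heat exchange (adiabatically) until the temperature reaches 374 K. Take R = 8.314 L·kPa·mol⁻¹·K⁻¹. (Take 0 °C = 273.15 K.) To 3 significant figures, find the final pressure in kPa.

Convert: T₁ = 610.1 K.
From PV = nRT: V₁ = nRT₁/P₁ = 2.575 L.
Reversible adiabatic, γ = 1.67: T₂ = T₁·(P₂/P₁)^((γ−1)/γ) = 469.5 K; V₂ = V₁·(P₁/P₂)^(1/γ) = 3.808 L.
Isobaric, so V/T is constant: P₃ = P₂; T₃ = T₂·(V₃/V₂) = 166.4 K.
Reversible adiabatic, γ = 1.67: P₄ = P₃·(T₄/T₃)^(γ/(γ−1)) = 1542 kPa; V₄ = V₃·(T₃/T₄)^(1/(γ−1)) = 0.4032 L.

P₄ ≈ 1.54e+03 kPa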